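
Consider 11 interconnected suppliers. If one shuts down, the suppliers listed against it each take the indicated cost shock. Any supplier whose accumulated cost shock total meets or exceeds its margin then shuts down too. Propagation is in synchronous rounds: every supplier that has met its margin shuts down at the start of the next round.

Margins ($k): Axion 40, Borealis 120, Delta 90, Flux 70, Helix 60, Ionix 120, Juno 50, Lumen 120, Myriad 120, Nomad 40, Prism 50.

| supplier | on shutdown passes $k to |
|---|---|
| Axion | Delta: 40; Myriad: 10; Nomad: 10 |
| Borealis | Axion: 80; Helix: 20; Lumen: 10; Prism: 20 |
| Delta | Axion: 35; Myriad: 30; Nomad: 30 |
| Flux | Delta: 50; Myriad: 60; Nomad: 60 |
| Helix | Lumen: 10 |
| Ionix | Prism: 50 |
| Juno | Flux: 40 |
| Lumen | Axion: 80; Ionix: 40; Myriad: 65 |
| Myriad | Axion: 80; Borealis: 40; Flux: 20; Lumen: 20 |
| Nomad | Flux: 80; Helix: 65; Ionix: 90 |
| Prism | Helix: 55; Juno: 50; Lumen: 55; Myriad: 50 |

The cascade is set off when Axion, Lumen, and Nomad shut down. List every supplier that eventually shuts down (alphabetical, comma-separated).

Axion, Delta, Flux, Helix, Ionix, Juno, Lumen, Myriad, Nomad, Prism

Round 1 — Axion, Lumen, Nomad shut down (initial).
  Delta: +40 → 40 < 90
  Flux: +80 → 80 ≥ 70
  Helix: +65 → 65 ≥ 60
  Ionix: +40+90 → 130 ≥ 120
  Myriad: +10+65 → 75 < 120
Round 2 — Flux, Helix, Ionix shut down.
  Delta: +50 → 90 ≥ 90
  Myriad: +60 → 135 ≥ 120
  Prism: +50 → 50 ≥ 50
Round 3 — Delta, Myriad, Prism shut down.
  Borealis: +40 → 40 < 120
  Juno: +50 → 50 ≥ 50
Round 4 — Juno shuts down.
No further shutdowns.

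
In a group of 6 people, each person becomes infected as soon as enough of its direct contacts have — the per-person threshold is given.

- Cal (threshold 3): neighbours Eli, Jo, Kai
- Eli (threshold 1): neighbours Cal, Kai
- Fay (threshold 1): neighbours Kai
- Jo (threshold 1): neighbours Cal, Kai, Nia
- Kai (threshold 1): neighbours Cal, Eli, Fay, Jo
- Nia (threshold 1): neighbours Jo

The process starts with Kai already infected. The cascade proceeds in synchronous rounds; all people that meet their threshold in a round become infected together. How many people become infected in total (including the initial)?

6

Round 1 — Kai becomes infected (initial).
Round 2 — checking thresholds:
  Cal: 1 of 3 neighbours < 3, not yet.
  Eli: 1 of 2 neighbours ≥ 1, becomes infected.
  Fay: 1 of 1 neighbours ≥ 1, becomes infected.
  Jo: 1 of 3 neighbours ≥ 1, becomes infected.
Round 3 — checking thresholds:
  Cal: 3 of 3 neighbours ≥ 3, becomes infected.
  Nia: 1 of 1 neighbours ≥ 1, becomes infected.
Round 4 — no new infections; cascade stops.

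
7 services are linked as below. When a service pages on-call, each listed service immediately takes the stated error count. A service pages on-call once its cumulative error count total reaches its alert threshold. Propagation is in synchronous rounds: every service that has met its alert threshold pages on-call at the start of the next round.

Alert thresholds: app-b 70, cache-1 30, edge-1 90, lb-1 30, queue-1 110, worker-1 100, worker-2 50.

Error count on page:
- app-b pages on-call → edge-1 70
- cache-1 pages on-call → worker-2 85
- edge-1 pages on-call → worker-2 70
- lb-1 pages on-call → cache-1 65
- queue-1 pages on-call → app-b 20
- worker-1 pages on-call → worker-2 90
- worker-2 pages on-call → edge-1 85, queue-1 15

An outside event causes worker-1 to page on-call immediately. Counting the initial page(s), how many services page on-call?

2

Round 1 — worker-1 pages on-call (initial).
  worker-2: +90 → 90 ≥ 50
Round 2 — worker-2 pages on-call.
  edge-1: +85 → 85 < 90
  queue-1: +15 → 15 < 110
No further pages.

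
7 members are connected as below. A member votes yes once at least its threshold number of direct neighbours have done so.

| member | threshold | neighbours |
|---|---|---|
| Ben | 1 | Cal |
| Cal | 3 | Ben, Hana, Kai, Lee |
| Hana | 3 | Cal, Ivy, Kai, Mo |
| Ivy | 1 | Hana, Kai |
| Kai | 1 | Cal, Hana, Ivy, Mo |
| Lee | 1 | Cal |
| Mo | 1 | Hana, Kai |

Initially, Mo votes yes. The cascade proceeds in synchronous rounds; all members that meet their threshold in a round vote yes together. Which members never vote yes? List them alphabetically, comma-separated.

Round 1 — Mo votes yes (initial).
Round 2 — checking thresholds:
  Hana: 1 of 4 neighbours < 3, holds.
  Kai: 1 of 4 neighbours ≥ 1, votes yes.
Round 3 — checking thresholds:
  Cal: 1 of 4 neighbours < 3, holds.
  Hana: 2 of 4 neighbours < 3, holds.
  Ivy: 1 of 2 neighbours ≥ 1, votes yes.
Round 4 — checking thresholds:
  Cal: 1 of 4 neighbours < 3, holds.
  Hana: 3 of 4 neighbours ≥ 3, votes yes.
Round 5 — no new yes votes; cascade stops.

Ben, Cal, Lee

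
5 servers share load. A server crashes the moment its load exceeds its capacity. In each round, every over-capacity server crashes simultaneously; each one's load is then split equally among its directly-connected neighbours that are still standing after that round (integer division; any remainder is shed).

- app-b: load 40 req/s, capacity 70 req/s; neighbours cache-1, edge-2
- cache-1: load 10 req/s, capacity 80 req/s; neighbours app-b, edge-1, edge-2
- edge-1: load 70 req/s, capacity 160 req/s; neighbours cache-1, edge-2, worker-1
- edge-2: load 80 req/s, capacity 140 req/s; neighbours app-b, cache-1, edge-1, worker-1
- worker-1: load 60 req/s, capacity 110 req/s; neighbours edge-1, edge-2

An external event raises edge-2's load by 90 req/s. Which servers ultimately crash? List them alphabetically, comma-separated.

app-b, cache-1, edge-1, edge-2, worker-1

Round 1 — edge-2 at 170 > 140. edge-2 crashes.
  edge-2 sheds 170 req/s to app-b, cache-1, edge-1, worker-1: 42 each (2 lost).
    app-b: 40+42 = 82 > 70
    cache-1: 10+42 = 52 ≤ 80
    edge-1: 70+42 = 112 ≤ 160
    worker-1: 60+42 = 102 ≤ 110
Round 2 — app-b crashes.
  app-b sheds 82 req/s to cache-1: 82 each.
    cache-1: 52+82 = 134 > 80
Round 3 — cache-1 crashes.
  cache-1 sheds 134 req/s to edge-1: 134 each.
    edge-1: 112+134 = 246 > 160
Round 4 — edge-1 crashes.
  edge-1 sheds 246 req/s to worker-1: 246 each.
    worker-1: 102+246 = 348 > 110
Round 5 — worker-1 crashes.
  worker-1 sheds 348 req/s: no online neighbours, lost.
No further crashes.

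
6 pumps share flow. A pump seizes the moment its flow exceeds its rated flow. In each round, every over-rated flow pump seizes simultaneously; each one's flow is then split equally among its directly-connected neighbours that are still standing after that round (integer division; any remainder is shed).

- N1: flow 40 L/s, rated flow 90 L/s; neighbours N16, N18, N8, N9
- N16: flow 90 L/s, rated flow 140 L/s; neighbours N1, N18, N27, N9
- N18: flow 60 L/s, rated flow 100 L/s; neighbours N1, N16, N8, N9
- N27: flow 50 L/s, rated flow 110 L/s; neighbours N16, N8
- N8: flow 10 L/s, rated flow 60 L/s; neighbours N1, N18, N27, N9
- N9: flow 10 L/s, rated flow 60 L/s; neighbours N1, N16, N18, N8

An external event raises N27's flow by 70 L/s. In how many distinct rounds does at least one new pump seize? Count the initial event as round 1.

Round 1 — N27 at 120 > 110. N27 seizes.
  N27 sheds 120 L/s to N16, N8: 60 each.
    N16: 90+60 = 150 > 140
    N8: 10+60 = 70 > 60
Round 2 — N16, N8 seize.
  N16 sheds 150 L/s to N1, N18, N9: 50 each.
    N1: 40+50 = 90 ≤ 90
    N18: 60+50 = 110 > 100
    N9: 10+50 = 60 ≤ 60
  N8 sheds 70 L/s to N1, N18, N9: 23 each (1 lost).
    N1: 90+23 = 113 > 90
    N18: 110+23 = 133 > 100
    N9: 60+23 = 83 > 60
Round 3 — N1, N18, N9 seize.
  N1 sheds 113 L/s: no online neighbours, lost.
  N18 sheds 133 L/s: no online neighbours, lost.
  N9 sheds 83 L/s: no online neighbours, lost.
No further seizures.

3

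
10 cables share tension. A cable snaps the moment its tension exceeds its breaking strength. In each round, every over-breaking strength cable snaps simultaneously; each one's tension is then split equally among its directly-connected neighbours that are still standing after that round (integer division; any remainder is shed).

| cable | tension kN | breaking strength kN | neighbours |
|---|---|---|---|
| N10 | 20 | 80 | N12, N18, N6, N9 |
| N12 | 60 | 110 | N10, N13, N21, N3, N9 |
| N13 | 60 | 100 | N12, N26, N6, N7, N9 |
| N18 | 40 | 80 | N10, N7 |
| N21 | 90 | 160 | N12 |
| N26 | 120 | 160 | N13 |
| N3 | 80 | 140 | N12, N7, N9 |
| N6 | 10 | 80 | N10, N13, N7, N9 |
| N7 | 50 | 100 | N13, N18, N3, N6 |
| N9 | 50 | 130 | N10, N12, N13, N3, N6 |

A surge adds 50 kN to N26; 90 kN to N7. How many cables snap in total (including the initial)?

Round 1 — N26 at 170 > 160; N7 at 140 > 100. N26, N7 snap.
  N26 sheds 170 kN to N13: 170 each.
    N13: 60+170 = 230 > 100
  N7 sheds 140 kN to N13, N18, N3, N6: 35 each.
    N13: 230+35 = 265 > 100
    N18: 40+35 = 75 ≤ 80
    N3: 80+35 = 115 ≤ 140
    N6: 10+35 = 45 ≤ 80
Round 2 — N13 snaps.
  N13 sheds 265 kN to N12, N6, N9: 88 each (1 lost).
    N12: 60+88 = 148 > 110
    N6: 45+88 = 133 > 80
    N9: 50+88 = 138 > 130
Round 3 — N12, N6, N9 snap.
  N12 sheds 148 kN to N10, N21, N3: 49 each (1 lost).
    N10: 20+49 = 69 ≤ 80
    N21: 90+49 = 139 ≤ 160
    N3: 115+49 = 164 > 140
  N6 sheds 133 kN to N10: 133 each.
    N10: 69+133 = 202 > 80
  N9 sheds 138 kN to N10, N3: 69 each.
    N10: 202+69 = 271 > 80
    N3: 164+69 = 233 > 140
Round 4 — N10, N3 snap.
  N10 sheds 271 kN to N18: 271 each.
    N18: 75+271 = 346 > 80
  N3 sheds 233 kN: no online neighbours, lost.
Round 5 — N18 snaps.
  N18 sheds 346 kN: no online neighbours, lost.
No further breaks.

9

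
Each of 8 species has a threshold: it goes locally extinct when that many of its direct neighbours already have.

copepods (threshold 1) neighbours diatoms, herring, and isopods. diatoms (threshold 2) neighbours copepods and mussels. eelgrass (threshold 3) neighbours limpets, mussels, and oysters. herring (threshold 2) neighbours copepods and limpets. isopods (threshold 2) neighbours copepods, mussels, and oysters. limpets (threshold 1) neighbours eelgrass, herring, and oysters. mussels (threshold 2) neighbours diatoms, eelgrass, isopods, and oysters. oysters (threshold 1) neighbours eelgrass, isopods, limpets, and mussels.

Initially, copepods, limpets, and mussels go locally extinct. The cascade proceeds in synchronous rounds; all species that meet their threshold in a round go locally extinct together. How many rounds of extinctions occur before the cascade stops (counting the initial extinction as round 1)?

Round 1 — copepods, limpets, mussels go locally extinct (initial).
Round 2 — checking thresholds:
  diatoms: 2 of 2 neighbours ≥ 2, goes locally extinct.
  eelgrass: 2 of 3 neighbours < 3, not yet.
  herring: 2 of 2 neighbours ≥ 2, goes locally extinct.
  isopods: 2 of 3 neighbours ≥ 2, goes locally extinct.
  oysters: 2 of 4 neighbours ≥ 1, goes locally extinct.
Round 3 — checking thresholds:
  eelgrass: 3 of 3 neighbours ≥ 3, goes locally extinct.
Round 4 — no new extinctions; cascade stops.

3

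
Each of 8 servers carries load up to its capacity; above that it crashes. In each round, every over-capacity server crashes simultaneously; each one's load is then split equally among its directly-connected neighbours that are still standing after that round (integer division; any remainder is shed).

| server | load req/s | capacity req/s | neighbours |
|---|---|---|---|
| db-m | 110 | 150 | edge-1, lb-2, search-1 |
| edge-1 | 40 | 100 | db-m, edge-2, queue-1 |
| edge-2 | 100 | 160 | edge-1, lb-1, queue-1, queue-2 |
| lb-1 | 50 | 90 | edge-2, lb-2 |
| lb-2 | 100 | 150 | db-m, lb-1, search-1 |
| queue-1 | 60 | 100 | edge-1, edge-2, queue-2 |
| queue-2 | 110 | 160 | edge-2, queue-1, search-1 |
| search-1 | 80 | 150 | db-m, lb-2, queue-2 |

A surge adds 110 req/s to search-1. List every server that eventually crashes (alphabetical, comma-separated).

db-m, edge-1, edge-2, lb-1, lb-2, queue-1, queue-2, search-1

Round 1 — search-1 at 190 > 150. search-1 crashes.
  search-1 sheds 190 req/s to db-m, lb-2, queue-2: 63 each (1 lost).
    db-m: 110+63 = 173 > 150
    lb-2: 100+63 = 163 > 150
    queue-2: 110+63 = 173 > 160
Round 2 — db-m, lb-2, queue-2 crash.
  db-m sheds 173 req/s to edge-1: 173 each.
    edge-1: 40+173 = 213 > 100
  lb-2 sheds 163 req/s to lb-1: 163 each.
    lb-1: 50+163 = 213 > 90
  queue-2 sheds 173 req/s to edge-2, queue-1: 86 each (1 lost).
    edge-2: 100+86 = 186 > 160
    queue-1: 60+86 = 146 > 100
Round 3 — edge-1, edge-2, lb-1, queue-1 crash.
  edge-1 sheds 213 req/s: no online neighbours, lost.
  edge-2 sheds 186 req/s: no online neighbours, lost.
  lb-1 sheds 213 req/s: no online neighbours, lost.
  queue-1 sheds 146 req/s: no online neighbours, lost.
No further crashes.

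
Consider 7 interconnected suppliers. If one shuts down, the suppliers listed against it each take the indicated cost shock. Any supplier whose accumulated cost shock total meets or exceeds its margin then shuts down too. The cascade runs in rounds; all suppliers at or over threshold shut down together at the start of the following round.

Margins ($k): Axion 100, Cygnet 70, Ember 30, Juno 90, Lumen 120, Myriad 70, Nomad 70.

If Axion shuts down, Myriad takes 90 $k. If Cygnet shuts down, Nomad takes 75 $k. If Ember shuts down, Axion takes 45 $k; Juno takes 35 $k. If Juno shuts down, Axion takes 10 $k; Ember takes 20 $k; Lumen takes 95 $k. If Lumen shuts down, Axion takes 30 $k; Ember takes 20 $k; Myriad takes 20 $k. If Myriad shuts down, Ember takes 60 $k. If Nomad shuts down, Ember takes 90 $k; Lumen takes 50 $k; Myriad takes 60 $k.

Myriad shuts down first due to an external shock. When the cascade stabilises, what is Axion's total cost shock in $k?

45

Round 1 — Myriad shuts down (initial).
  Ember: +60 → 60 ≥ 30
Round 2 — Ember shuts down.
  Axion: +45 → 45 < 100
  Juno: +35 → 35 < 90
No further shutdowns.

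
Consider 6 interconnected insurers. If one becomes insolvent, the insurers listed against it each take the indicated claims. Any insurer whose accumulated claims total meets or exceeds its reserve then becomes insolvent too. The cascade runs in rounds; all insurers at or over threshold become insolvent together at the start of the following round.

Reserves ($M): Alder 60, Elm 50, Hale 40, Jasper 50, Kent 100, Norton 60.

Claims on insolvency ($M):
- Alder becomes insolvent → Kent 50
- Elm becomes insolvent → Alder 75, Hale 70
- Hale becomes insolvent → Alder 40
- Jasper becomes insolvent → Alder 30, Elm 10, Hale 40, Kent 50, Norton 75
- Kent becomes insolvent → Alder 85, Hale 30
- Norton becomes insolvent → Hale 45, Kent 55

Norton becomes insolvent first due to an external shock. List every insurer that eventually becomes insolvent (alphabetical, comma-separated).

Round 1 — Norton becomes insolvent (initial).
  Hale: +45 → 45 ≥ 40
  Kent: +55 → 55 < 100
Round 2 — Hale becomes insolvent.
  Alder: +40 → 40 < 60
No further insolvencies.

Hale, Norton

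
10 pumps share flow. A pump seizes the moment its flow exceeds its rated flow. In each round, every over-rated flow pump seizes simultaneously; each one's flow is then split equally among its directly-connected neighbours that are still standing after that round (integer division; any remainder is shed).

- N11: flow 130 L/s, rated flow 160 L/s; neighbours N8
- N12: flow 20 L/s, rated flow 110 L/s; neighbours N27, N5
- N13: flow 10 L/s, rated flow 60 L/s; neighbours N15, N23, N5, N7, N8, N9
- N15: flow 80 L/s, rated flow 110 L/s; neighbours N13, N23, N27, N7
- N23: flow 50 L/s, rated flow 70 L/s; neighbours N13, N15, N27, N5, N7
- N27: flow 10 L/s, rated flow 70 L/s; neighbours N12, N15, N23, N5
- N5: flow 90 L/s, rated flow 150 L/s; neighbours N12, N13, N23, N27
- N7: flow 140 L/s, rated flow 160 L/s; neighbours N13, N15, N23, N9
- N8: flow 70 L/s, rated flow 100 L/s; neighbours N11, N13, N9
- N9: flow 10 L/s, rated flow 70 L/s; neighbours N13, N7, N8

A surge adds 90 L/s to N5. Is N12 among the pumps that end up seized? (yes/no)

no

Round 1 — N5 at 180 > 150. N5 seizes.
  N5 sheds 180 L/s to N12, N13, N23, N27: 45 each.
    N12: 20+45 = 65 ≤ 110
    N13: 10+45 = 55 ≤ 60
    N23: 50+45 = 95 > 70
    N27: 10+45 = 55 ≤ 70
Round 2 — N23 seizes.
  N23 sheds 95 L/s to N13, N15, N27, N7: 23 each (3 lost).
    N13: 55+23 = 78 > 60
    N15: 80+23 = 103 ≤ 110
    N27: 55+23 = 78 > 70
    N7: 140+23 = 163 > 160
Round 3 — N13, N27, N7 seize.
  N13 sheds 78 L/s to N15, N8, N9: 26 each.
    N15: 103+26 = 129 > 110
    N8: 70+26 = 96 ≤ 100
    N9: 10+26 = 36 ≤ 70
  N27 sheds 78 L/s to N12, N15: 39 each.
    N12: 65+39 = 104 ≤ 110
    N15: 129+39 = 168 > 110
  N7 sheds 163 L/s to N15, N9: 81 each (1 lost).
    N15: 168+81 = 249 > 110
    N9: 36+81 = 117 > 70
Round 4 — N15, N9 seize.
  N15 sheds 249 L/s: no online neighbours, lost.
  N9 sheds 117 L/s to N8: 117 each.
    N8: 96+117 = 213 > 100
Round 5 — N8 seizes.
  N8 sheds 213 L/s to N11: 213 each.
    N11: 130+213 = 343 > 160
Round 6 — N11 seizes.
  N11 sheds 343 L/s: no online neighbours, lost.
No further seizures.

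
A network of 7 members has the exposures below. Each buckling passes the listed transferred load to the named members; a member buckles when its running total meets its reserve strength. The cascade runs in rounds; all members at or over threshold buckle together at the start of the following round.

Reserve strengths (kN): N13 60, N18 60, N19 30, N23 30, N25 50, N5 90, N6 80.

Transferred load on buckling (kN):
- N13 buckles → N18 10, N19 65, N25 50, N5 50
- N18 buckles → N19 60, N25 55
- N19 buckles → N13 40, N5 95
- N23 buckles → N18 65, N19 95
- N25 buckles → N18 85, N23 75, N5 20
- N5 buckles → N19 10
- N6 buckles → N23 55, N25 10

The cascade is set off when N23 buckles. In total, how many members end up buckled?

5

Round 1 — N23 buckles (initial).
  N18: +65 → 65 ≥ 60
  N19: +95 → 95 ≥ 30
Round 2 — N18, N19 buckle.
  N13: +40 → 40 < 60
  N25: +55 → 55 ≥ 50
  N5: +95 → 95 ≥ 90
Round 3 — N25, N5 buckle.
No further bucklings.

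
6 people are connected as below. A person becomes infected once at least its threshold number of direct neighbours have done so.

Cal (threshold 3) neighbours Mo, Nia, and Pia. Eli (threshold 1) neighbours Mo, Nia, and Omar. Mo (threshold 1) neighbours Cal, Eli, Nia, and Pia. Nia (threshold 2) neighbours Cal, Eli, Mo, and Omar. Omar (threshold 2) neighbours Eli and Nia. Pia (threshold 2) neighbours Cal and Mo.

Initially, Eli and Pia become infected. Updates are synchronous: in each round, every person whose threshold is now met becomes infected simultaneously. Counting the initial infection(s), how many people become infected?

6

Round 1 — Eli, Pia become infected (initial).
Round 2 — checking thresholds:
  Cal: 1 of 3 neighbours < 3, holds.
  Mo: 2 of 4 neighbours ≥ 1, becomes infected.
  Nia: 1 of 4 neighbours < 2, holds.
  Omar: 1 of 2 neighbours < 2, holds.
Round 3 — checking thresholds:
  Cal: 2 of 3 neighbours < 3, holds.
  Nia: 2 of 4 neighbours ≥ 2, becomes infected.
  Omar: 1 of 2 neighbours < 2, holds.
Round 4 — checking thresholds:
  Cal: 3 of 3 neighbours ≥ 3, becomes infected.
  Omar: 2 of 2 neighbours ≥ 2, becomes infected.
Round 5 — no new infections; cascade stops.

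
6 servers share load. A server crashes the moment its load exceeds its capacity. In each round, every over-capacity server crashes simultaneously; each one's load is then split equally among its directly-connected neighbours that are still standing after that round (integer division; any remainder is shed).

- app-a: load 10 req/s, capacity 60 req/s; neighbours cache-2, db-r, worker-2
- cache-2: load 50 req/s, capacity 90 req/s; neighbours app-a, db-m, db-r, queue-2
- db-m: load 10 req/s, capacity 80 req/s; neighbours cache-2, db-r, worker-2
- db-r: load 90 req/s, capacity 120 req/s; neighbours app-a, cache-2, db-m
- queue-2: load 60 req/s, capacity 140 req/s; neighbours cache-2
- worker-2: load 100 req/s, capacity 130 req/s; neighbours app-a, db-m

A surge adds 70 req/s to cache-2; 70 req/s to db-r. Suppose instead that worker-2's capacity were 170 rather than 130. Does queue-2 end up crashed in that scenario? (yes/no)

no

With worker-2's capacity at 170:
Round 1 — cache-2 at 120 > 90; db-r at 160 > 120. cache-2, db-r crash.
  cache-2 sheds 120 req/s to app-a, db-m, queue-2: 40 each.
    app-a: 10+40 = 50 ≤ 60
    db-m: 10+40 = 50 ≤ 80
    queue-2: 60+40 = 100 ≤ 140
  db-r sheds 160 req/s to app-a, db-m: 80 each.
    app-a: 50+80 = 130 > 60
    db-m: 50+80 = 130 > 80
Round 2 — app-a, db-m crash.
  app-a sheds 130 req/s to worker-2: 130 each.
    worker-2: 100+130 = 230 > 170
  db-m sheds 130 req/s to worker-2: 130 each.
    worker-2: 230+130 = 360 > 170
Round 3 — worker-2 crashes.
  worker-2 sheds 360 req/s: no online neighbours, lost.
No further crashes.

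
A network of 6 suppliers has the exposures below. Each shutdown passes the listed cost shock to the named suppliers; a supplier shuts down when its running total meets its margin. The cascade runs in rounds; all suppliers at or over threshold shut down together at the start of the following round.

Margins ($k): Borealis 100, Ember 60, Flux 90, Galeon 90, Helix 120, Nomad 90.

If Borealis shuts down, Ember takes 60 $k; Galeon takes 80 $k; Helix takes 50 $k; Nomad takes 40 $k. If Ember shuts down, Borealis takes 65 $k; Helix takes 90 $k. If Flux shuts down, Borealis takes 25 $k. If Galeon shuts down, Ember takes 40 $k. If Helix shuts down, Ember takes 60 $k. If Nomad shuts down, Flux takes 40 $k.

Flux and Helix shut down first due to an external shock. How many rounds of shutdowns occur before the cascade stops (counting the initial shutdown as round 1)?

2

Round 1 — Flux, Helix shut down (initial).
  Borealis: +25 → 25 < 100
  Ember: +60 → 60 ≥ 60
Round 2 — Ember shuts down.
  Borealis: +65 → 90 < 100
No further shutdowns.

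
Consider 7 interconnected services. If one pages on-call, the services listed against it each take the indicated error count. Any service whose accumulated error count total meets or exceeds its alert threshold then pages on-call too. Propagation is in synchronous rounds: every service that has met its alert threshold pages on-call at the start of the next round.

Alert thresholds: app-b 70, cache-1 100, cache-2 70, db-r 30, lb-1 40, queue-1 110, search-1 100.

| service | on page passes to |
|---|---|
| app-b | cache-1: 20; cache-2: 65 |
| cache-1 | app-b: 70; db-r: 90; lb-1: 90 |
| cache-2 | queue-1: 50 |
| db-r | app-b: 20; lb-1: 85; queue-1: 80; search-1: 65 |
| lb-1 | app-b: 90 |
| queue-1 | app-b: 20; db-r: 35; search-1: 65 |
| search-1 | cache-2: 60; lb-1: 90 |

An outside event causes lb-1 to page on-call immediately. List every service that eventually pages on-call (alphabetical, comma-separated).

Round 1 — lb-1 pages on-call (initial).
  app-b: +90 → 90 ≥ 70
Round 2 — app-b pages on-call.
  cache-1: +20 → 20 < 100
  cache-2: +65 → 65 < 70
No further pages.

app-b, lb-1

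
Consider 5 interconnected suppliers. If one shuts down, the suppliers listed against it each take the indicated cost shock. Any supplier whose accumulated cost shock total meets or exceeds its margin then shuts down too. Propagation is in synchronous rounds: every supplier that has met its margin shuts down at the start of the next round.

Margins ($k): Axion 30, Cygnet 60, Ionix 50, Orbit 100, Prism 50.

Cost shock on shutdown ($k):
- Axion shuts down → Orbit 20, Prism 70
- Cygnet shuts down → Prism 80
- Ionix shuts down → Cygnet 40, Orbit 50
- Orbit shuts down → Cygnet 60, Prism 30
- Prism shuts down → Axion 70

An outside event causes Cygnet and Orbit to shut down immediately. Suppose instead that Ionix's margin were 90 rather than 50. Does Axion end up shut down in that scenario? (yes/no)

With Ionix's margin at 90:
Round 1 — Cygnet, Orbit shut down (initial).
  Prism: +80+30 → 110 ≥ 50
Round 2 — Prism shuts down.
  Axion: +70 → 70 ≥ 30
Round 3 — Axion shuts down.
No further shutdowns.

yes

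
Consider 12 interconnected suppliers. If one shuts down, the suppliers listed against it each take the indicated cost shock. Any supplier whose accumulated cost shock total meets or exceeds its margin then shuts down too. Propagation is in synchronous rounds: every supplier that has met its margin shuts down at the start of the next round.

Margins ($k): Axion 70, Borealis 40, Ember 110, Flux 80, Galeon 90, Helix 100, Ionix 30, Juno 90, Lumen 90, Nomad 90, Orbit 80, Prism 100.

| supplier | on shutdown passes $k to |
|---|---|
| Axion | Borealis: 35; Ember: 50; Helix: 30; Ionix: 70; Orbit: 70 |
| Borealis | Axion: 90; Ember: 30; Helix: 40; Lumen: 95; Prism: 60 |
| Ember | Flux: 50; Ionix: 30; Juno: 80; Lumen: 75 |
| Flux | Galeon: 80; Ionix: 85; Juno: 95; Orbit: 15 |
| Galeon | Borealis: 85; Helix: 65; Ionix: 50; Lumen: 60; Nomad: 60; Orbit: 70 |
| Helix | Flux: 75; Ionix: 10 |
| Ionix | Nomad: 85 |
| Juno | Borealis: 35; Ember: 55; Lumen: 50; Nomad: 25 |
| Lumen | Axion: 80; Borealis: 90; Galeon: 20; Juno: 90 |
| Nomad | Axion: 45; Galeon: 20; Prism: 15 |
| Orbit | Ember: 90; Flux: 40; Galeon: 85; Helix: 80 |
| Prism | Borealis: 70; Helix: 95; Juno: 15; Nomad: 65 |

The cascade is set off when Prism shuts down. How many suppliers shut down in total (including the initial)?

12

Round 1 — Prism shuts down (initial).
  Borealis: +70 → 70 ≥ 40
  Helix: +95 → 95 < 100
  Juno: +15 → 15 < 90
  Nomad: +65 → 65 < 90
Round 2 — Borealis shuts down.
  Axion: +90 → 90 ≥ 70
  Ember: +30 → 30 < 110
  Helix: +40 → 135 ≥ 100
  Lumen: +95 → 95 ≥ 90
Round 3 — Axion, Helix, Lumen shut down.
  Ember: +50 → 80 < 110
  Flux: +75 → 75 < 80
  Galeon: +20 → 20 < 90
  Ionix: +70+10 → 80 ≥ 30
  Juno: +90 → 105 ≥ 90
  Orbit: +70 → 70 < 80
Round 4 — Ionix, Juno shut down.
  Ember: +55 → 135 ≥ 110
  Nomad: +85+25 → 175 ≥ 90
Round 5 — Ember, Nomad shut down.
  Flux: +50 → 125 ≥ 80
  Galeon: +20 → 40 < 90
Round 6 — Flux shuts down.
  Galeon: +80 → 120 ≥ 90
  Orbit: +15 → 85 ≥ 80
Round 7 — Galeon, Orbit shut down.
No further shutdowns.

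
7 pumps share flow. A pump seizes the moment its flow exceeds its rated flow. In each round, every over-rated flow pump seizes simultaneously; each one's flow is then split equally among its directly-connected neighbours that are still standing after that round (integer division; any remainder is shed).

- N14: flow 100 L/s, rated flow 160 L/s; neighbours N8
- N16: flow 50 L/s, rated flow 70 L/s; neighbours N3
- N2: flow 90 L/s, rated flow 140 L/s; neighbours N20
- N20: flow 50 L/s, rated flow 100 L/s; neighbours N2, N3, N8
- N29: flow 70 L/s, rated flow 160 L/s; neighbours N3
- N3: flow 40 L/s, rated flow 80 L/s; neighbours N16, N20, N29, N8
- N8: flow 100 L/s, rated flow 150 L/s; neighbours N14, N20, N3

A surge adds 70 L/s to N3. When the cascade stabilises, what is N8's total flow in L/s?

Round 1 — N3 at 110 > 80. N3 seizes.
  N3 sheds 110 L/s to N16, N20, N29, N8: 27 each (2 lost).
    N16: 50+27 = 77 > 70
    N20: 50+27 = 77 ≤ 100
    N29: 70+27 = 97 ≤ 160
    N8: 100+27 = 127 ≤ 150
Round 2 — N16 seizes.
  N16 sheds 77 L/s: no online neighbours, lost.
No further seizures.

127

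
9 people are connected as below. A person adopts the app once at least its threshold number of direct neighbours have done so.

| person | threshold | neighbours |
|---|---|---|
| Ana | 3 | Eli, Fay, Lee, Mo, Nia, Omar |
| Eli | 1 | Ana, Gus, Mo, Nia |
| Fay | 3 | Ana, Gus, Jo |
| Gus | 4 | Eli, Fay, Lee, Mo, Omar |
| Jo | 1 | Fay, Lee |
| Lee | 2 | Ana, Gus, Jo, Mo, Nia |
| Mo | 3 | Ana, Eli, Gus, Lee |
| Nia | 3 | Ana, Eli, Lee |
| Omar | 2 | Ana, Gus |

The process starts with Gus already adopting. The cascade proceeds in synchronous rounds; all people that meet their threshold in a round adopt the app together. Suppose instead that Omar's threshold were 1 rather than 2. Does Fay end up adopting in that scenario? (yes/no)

With Omar's threshold at 1:
Round 1 — Gus adopts the app (initial).
Round 2 — checking thresholds:
  Eli: 1 of 4 neighbours ≥ 1, adopts the app.
  Fay: 1 of 3 neighbours < 3, below threshold.
  Lee: 1 of 5 neighbours < 2, below threshold.
  Mo: 1 of 4 neighbours < 3, below threshold.
  Omar: 1 of 2 neighbours ≥ 1, adopts the app.
Round 3 — no new adoptions; cascade stops.

no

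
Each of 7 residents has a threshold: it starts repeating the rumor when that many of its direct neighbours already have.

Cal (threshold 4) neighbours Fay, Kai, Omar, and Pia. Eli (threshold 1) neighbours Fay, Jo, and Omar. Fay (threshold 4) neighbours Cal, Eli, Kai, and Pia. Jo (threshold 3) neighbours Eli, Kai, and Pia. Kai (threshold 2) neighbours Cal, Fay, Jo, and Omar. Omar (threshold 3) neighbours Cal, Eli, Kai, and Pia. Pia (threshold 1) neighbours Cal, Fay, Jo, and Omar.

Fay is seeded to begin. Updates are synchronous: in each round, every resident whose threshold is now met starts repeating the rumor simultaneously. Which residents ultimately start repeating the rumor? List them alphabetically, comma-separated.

Round 1 — Fay starts repeating the rumor (initial).
Round 2 — checking thresholds:
  Cal: 1 of 4 neighbours < 4, not yet.
  Eli: 1 of 3 neighbours ≥ 1, starts repeating the rumor.
  Kai: 1 of 4 neighbours < 2, not yet.
  Pia: 1 of 4 neighbours ≥ 1, starts repeating the rumor.
Round 3 — no new spreads; cascade stops.

Eli, Fay, Pia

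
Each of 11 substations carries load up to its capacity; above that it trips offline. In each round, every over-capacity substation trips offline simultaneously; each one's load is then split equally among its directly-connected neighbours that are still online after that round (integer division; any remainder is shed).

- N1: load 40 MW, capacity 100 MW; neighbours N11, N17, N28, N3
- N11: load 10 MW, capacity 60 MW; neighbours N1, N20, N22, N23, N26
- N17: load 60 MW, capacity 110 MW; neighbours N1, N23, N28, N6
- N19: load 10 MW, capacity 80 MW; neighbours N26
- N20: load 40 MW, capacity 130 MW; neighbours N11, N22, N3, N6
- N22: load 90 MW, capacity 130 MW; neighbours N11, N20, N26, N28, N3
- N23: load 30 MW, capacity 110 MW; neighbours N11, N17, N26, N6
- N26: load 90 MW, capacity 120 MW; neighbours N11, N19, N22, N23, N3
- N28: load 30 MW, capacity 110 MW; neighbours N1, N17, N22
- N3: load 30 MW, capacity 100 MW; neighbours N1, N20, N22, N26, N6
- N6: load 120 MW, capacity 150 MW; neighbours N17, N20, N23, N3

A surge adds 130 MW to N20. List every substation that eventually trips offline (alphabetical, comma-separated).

Round 1 — N20 at 170 > 130. N20 trips offline.
  N20 sheds 170 MW to N11, N22, N3, N6: 42 each (2 lost).
    N11: 10+42 = 52 ≤ 60
    N22: 90+42 = 132 > 130
    N3: 30+42 = 72 ≤ 100
    N6: 120+42 = 162 > 150
Round 2 — N22, N6 trip offline.
  N22 sheds 132 MW to N11, N26, N28, N3: 33 each.
    N11: 52+33 = 85 > 60
    N26: 90+33 = 123 > 120
    N28: 30+33 = 63 ≤ 110
    N3: 72+33 = 105 > 100
  N6 sheds 162 MW to N17, N23, N3: 54 each.
    N17: 60+54 = 114 > 110
    N23: 30+54 = 84 ≤ 110
    N3: 105+54 = 159 > 100
Round 3 — N11, N17, N26, N3 trip offline.
  N11 sheds 85 MW to N1, N23: 42 each (1 lost).
    N1: 40+42 = 82 ≤ 100
    N23: 84+42 = 126 > 110
  N17 sheds 114 MW to N1, N23, N28: 38 each.
    N1: 82+38 = 120 > 100
    N23: 126+38 = 164 > 110
    N28: 63+38 = 101 ≤ 110
  N26 sheds 123 MW to N19, N23: 61 each (1 lost).
    N19: 10+61 = 71 ≤ 80
    N23: 164+61 = 225 > 110
  N3 sheds 159 MW to N1: 159 each.
    N1: 120+159 = 279 > 100
Round 4 — N1, N23 trip offline.
  N1 sheds 279 MW to N28: 279 each.
    N28: 101+279 = 380 > 110
  N23 sheds 225 MW: no online neighbours, lost.
Round 5 — N28 trips offline.
  N28 sheds 380 MW: no online neighbours, lost.
No further trips.

N1, N11, N17, N20, N22, N23, N26, N28, N3, N6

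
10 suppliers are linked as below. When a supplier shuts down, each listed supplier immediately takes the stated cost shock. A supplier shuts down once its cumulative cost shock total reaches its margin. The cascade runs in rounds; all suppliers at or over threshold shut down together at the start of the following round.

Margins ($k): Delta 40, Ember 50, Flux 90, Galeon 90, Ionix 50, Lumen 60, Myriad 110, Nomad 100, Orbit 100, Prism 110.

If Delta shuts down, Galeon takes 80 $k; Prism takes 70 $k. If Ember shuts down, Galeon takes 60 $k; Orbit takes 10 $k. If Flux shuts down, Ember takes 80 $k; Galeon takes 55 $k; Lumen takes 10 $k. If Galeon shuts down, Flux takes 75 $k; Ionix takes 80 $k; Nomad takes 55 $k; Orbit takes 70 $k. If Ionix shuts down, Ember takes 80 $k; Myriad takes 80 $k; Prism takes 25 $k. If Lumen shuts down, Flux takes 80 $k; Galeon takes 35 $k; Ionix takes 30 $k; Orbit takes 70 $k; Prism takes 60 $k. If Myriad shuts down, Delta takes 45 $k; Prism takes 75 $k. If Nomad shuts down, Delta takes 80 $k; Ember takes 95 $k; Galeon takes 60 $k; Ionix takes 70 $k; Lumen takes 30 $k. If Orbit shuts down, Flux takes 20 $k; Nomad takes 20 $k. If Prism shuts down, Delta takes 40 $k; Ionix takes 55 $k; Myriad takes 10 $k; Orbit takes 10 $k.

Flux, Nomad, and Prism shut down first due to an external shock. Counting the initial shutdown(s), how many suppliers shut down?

7

Round 1 — Flux, Nomad, Prism shut down (initial).
  Delta: +80+40 → 120 ≥ 40
  Ember: +80+95 → 175 ≥ 50
  Galeon: +55+60 → 115 ≥ 90
  Ionix: +70+55 → 125 ≥ 50
  Lumen: +10+30 → 40 < 60
  Myriad: +10 → 10 < 110
  Orbit: +10 → 10 < 100
Round 2 — Delta, Ember, Galeon, Ionix shut down.
  Myriad: +80 → 90 < 110
  Orbit: +10+70 → 90 < 100
No further shutdowns.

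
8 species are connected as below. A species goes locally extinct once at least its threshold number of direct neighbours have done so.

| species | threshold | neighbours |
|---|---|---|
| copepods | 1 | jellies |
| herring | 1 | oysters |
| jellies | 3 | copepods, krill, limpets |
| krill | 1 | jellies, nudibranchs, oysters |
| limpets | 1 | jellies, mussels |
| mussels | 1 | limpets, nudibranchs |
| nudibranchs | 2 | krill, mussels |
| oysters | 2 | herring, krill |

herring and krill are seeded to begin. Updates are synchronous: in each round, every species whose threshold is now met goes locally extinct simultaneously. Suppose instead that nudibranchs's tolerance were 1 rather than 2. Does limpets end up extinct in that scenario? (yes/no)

With nudibranchs's tolerance at 1:
Round 1 — herring, krill go locally extinct (initial).
Round 2 — checking thresholds:
  jellies: 1 of 3 neighbours < 3, holds.
  nudibranchs: 1 of 2 neighbours ≥ 1, goes locally extinct.
  oysters: 2 of 2 neighbours ≥ 2, goes locally extinct.
Round 3 — checking thresholds:
  jellies: 1 of 3 neighbours < 3, holds.
  mussels: 1 of 2 neighbours ≥ 1, goes locally extinct.
Round 4 — checking thresholds:
  jellies: 1 of 3 neighbours < 3, holds.
  limpets: 1 of 2 neighbours ≥ 1, goes locally extinct.
Round 5 — no new extinctions; cascade stops.

yes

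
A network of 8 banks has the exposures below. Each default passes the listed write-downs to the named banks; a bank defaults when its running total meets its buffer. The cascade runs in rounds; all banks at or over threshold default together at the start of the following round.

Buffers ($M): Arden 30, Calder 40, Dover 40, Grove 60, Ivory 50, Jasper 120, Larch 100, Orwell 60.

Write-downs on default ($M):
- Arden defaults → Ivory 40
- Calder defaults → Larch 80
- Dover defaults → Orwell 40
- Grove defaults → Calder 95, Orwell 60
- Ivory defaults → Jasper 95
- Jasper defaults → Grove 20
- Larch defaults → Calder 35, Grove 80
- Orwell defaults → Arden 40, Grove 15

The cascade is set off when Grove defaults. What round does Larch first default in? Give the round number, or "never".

never

Round 1 — Grove defaults (initial).
  Calder: +95 → 95 ≥ 40
  Orwell: +60 → 60 ≥ 60
Round 2 — Calder, Orwell default.
  Arden: +40 → 40 ≥ 30
  Larch: +80 → 80 < 100
Round 3 — Arden defaults.
  Ivory: +40 → 40 < 50
No further defaults.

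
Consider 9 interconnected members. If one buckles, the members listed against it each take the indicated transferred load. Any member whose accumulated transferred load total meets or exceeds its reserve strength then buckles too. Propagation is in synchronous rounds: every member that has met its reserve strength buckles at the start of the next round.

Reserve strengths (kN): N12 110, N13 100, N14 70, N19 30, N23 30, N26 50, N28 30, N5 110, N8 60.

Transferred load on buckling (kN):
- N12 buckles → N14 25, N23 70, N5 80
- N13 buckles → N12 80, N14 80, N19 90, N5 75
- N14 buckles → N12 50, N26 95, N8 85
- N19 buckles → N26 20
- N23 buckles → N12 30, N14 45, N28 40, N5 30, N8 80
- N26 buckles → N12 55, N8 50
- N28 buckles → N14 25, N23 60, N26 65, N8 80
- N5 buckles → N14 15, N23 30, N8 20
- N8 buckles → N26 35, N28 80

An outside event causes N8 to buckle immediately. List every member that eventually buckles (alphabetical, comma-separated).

Round 1 — N8 buckles (initial).
  N26: +35 → 35 < 50
  N28: +80 → 80 ≥ 30
Round 2 — N28 buckles.
  N14: +25 → 25 < 70
  N23: +60 → 60 ≥ 30
  N26: +65 → 100 ≥ 50
Round 3 — N23, N26 buckle.
  N12: +30+55 → 85 < 110
  N14: +45 → 70 ≥ 70
  N5: +30 → 30 < 110
Round 4 — N14 buckles.
  N12: +50 → 135 ≥ 110
Round 5 — N12 buckles.
  N5: +80 → 110 ≥ 110
Round 6 — N5 buckles.
No further bucklings.

N12, N14, N23, N26, N28, N5, N8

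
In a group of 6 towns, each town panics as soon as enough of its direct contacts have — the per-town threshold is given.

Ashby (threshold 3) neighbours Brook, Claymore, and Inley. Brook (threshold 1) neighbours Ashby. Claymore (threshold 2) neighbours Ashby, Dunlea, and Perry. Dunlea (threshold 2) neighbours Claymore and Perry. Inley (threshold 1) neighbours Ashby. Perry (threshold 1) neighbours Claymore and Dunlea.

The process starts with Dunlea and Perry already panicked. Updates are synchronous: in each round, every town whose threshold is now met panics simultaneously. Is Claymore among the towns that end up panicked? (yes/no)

Round 1 — Dunlea, Perry panic (initial).
Round 2 — checking thresholds:
  Claymore: 2 of 3 neighbours ≥ 2, panics.
Round 3 — no new panics; cascade stops.

yes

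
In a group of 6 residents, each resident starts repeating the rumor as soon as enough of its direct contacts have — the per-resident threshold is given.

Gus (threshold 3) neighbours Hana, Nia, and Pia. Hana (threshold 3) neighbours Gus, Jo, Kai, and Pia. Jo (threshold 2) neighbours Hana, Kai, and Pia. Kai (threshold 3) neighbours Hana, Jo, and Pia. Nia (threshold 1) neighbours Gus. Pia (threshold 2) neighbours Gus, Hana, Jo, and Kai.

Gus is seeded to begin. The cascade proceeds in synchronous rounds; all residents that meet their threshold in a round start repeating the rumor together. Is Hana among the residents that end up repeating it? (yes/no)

Round 1 — Gus starts repeating the rumor (initial).
Round 2 — checking thresholds:
  Hana: 1 of 4 neighbours < 3, not yet.
  Nia: 1 of 1 neighbours ≥ 1, starts repeating the rumor.
  Pia: 1 of 4 neighbours < 2, not yet.
Round 3 — no new spreads; cascade stops.

no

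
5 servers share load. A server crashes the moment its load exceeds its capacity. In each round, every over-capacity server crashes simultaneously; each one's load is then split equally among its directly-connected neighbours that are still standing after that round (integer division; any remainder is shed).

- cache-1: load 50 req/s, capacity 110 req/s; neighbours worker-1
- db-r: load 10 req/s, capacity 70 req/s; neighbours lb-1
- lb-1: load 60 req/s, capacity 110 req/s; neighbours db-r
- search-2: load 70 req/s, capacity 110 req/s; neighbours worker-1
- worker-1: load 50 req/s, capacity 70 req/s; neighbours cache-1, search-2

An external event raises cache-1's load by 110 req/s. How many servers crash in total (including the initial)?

Round 1 — cache-1 at 160 > 110. cache-1 crashes.
  cache-1 sheds 160 req/s to worker-1: 160 each.
    worker-1: 50+160 = 210 > 70
Round 2 — worker-1 crashes.
  worker-1 sheds 210 req/s to search-2: 210 each.
    search-2: 70+210 = 280 > 110
Round 3 — search-2 crashes.
  search-2 sheds 280 req/s: no online neighbours, lost.
No further crashes.

3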